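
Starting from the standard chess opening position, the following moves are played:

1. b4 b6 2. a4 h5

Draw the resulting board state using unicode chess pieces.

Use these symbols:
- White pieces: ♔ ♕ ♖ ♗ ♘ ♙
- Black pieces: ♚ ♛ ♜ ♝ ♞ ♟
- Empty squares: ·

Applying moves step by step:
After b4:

♜ ♞ ♝ ♛ ♚ ♝ ♞ ♜
♟ ♟ ♟ ♟ ♟ ♟ ♟ ♟
· · · · · · · ·
· · · · · · · ·
· ♙ · · · · · ·
· · · · · · · ·
♙ · ♙ ♙ ♙ ♙ ♙ ♙
♖ ♘ ♗ ♕ ♔ ♗ ♘ ♖


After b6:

♜ ♞ ♝ ♛ ♚ ♝ ♞ ♜
♟ · ♟ ♟ ♟ ♟ ♟ ♟
· ♟ · · · · · ·
· · · · · · · ·
· ♙ · · · · · ·
· · · · · · · ·
♙ · ♙ ♙ ♙ ♙ ♙ ♙
♖ ♘ ♗ ♕ ♔ ♗ ♘ ♖


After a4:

♜ ♞ ♝ ♛ ♚ ♝ ♞ ♜
♟ · ♟ ♟ ♟ ♟ ♟ ♟
· ♟ · · · · · ·
· · · · · · · ·
♙ ♙ · · · · · ·
· · · · · · · ·
· · ♙ ♙ ♙ ♙ ♙ ♙
♖ ♘ ♗ ♕ ♔ ♗ ♘ ♖


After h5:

♜ ♞ ♝ ♛ ♚ ♝ ♞ ♜
♟ · ♟ ♟ ♟ ♟ ♟ ·
· ♟ · · · · · ·
· · · · · · · ♟
♙ ♙ · · · · · ·
· · · · · · · ·
· · ♙ ♙ ♙ ♙ ♙ ♙
♖ ♘ ♗ ♕ ♔ ♗ ♘ ♖



  a b c d e f g h
  ─────────────────
8│♜ ♞ ♝ ♛ ♚ ♝ ♞ ♜│8
7│♟ · ♟ ♟ ♟ ♟ ♟ ·│7
6│· ♟ · · · · · ·│6
5│· · · · · · · ♟│5
4│♙ ♙ · · · · · ·│4
3│· · · · · · · ·│3
2│· · ♙ ♙ ♙ ♙ ♙ ♙│2
1│♖ ♘ ♗ ♕ ♔ ♗ ♘ ♖│1
  ─────────────────
  a b c d e f g h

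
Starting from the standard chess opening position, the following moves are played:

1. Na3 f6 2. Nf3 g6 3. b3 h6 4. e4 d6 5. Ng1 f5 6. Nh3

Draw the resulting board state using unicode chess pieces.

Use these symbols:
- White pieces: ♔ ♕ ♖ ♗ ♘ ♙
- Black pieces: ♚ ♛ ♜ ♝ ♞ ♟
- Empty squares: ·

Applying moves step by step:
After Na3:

♜ ♞ ♝ ♛ ♚ ♝ ♞ ♜
♟ ♟ ♟ ♟ ♟ ♟ ♟ ♟
· · · · · · · ·
· · · · · · · ·
· · · · · · · ·
♘ · · · · · · ·
♙ ♙ ♙ ♙ ♙ ♙ ♙ ♙
♖ · ♗ ♕ ♔ ♗ ♘ ♖


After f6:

♜ ♞ ♝ ♛ ♚ ♝ ♞ ♜
♟ ♟ ♟ ♟ ♟ · ♟ ♟
· · · · · ♟ · ·
· · · · · · · ·
· · · · · · · ·
♘ · · · · · · ·
♙ ♙ ♙ ♙ ♙ ♙ ♙ ♙
♖ · ♗ ♕ ♔ ♗ ♘ ♖


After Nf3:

♜ ♞ ♝ ♛ ♚ ♝ ♞ ♜
♟ ♟ ♟ ♟ ♟ · ♟ ♟
· · · · · ♟ · ·
· · · · · · · ·
· · · · · · · ·
♘ · · · · ♘ · ·
♙ ♙ ♙ ♙ ♙ ♙ ♙ ♙
♖ · ♗ ♕ ♔ ♗ · ♖


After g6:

♜ ♞ ♝ ♛ ♚ ♝ ♞ ♜
♟ ♟ ♟ ♟ ♟ · · ♟
· · · · · ♟ ♟ ·
· · · · · · · ·
· · · · · · · ·
♘ · · · · ♘ · ·
♙ ♙ ♙ ♙ ♙ ♙ ♙ ♙
♖ · ♗ ♕ ♔ ♗ · ♖


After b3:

♜ ♞ ♝ ♛ ♚ ♝ ♞ ♜
♟ ♟ ♟ ♟ ♟ · · ♟
· · · · · ♟ ♟ ·
· · · · · · · ·
· · · · · · · ·
♘ ♙ · · · ♘ · ·
♙ · ♙ ♙ ♙ ♙ ♙ ♙
♖ · ♗ ♕ ♔ ♗ · ♖


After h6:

♜ ♞ ♝ ♛ ♚ ♝ ♞ ♜
♟ ♟ ♟ ♟ ♟ · · ·
· · · · · ♟ ♟ ♟
· · · · · · · ·
· · · · · · · ·
♘ ♙ · · · ♘ · ·
♙ · ♙ ♙ ♙ ♙ ♙ ♙
♖ · ♗ ♕ ♔ ♗ · ♖


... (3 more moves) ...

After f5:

♜ ♞ ♝ ♛ ♚ ♝ ♞ ♜
♟ ♟ ♟ · ♟ · · ·
· · · ♟ · · ♟ ♟
· · · · · ♟ · ·
· · · · ♙ · · ·
♘ ♙ · · · · · ·
♙ · ♙ ♙ · ♙ ♙ ♙
♖ · ♗ ♕ ♔ ♗ ♘ ♖


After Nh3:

♜ ♞ ♝ ♛ ♚ ♝ ♞ ♜
♟ ♟ ♟ · ♟ · · ·
· · · ♟ · · ♟ ♟
· · · · · ♟ · ·
· · · · ♙ · · ·
♘ ♙ · · · · · ♘
♙ · ♙ ♙ · ♙ ♙ ♙
♖ · ♗ ♕ ♔ ♗ · ♖



  a b c d e f g h
  ─────────────────
8│♜ ♞ ♝ ♛ ♚ ♝ ♞ ♜│8
7│♟ ♟ ♟ · ♟ · · ·│7
6│· · · ♟ · · ♟ ♟│6
5│· · · · · ♟ · ·│5
4│· · · · ♙ · · ·│4
3│♘ ♙ · · · · · ♘│3
2│♙ · ♙ ♙ · ♙ ♙ ♙│2
1│♖ · ♗ ♕ ♔ ♗ · ♖│1
  ─────────────────
  a b c d e f g h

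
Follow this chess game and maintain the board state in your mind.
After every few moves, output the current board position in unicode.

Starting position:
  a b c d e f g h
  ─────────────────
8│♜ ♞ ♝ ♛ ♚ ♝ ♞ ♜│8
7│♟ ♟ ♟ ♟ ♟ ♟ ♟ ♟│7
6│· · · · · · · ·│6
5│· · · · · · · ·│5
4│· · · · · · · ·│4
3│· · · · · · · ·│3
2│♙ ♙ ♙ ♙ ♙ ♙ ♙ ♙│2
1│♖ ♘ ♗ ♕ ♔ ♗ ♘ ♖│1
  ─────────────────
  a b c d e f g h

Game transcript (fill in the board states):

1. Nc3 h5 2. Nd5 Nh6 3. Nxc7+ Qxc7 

  a b c d e f g h
  ─────────────────
8│♜ ♞ ♝ · ♚ ♝ · ♜│8
7│♟ ♟ ♛ ♟ ♟ ♟ ♟ ·│7
6│· · · · · · · ♞│6
5│· · · · · · · ♟│5
4│· · · · · · · ·│4
3│· · · · · · · ·│3
2│♙ ♙ ♙ ♙ ♙ ♙ ♙ ♙│2
1│♖ · ♗ ♕ ♔ ♗ ♘ ♖│1
  ─────────────────
  a b c d e f g h

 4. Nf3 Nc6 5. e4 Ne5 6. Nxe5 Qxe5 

  a b c d e f g h
  ─────────────────
8│♜ · ♝ · ♚ ♝ · ♜│8
7│♟ ♟ · ♟ ♟ ♟ ♟ ·│7
6│· · · · · · · ♞│6
5│· · · · ♛ · · ♟│5
4│· · · · ♙ · · ·│4
3│· · · · · · · ·│3
2│♙ ♙ ♙ ♙ · ♙ ♙ ♙│2
1│♖ · ♗ ♕ ♔ ♗ · ♖│1
  ─────────────────
  a b c d e f g h

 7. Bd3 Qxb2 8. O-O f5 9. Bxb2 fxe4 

  a b c d e f g h
  ─────────────────
8│♜ · ♝ · ♚ ♝ · ♜│8
7│♟ ♟ · ♟ ♟ · ♟ ·│7
6│· · · · · · · ♞│6
5│· · · · · · · ♟│5
4│· · · · ♟ · · ·│4
3│· · · ♗ · · · ·│3
2│♙ ♗ ♙ ♙ · ♙ ♙ ♙│2
1│♖ · · ♕ · ♖ ♔ ·│1
  ─────────────────
  a b c d e f g h

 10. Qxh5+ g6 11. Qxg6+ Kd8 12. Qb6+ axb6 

  a b c d e f g h
  ─────────────────
8│♜ · ♝ ♚ · ♝ · ♜│8
7│· ♟ · ♟ ♟ · · ·│7
6│· ♟ · · · · · ♞│6
5│· · · · · · · ·│5
4│· · · · ♟ · · ·│4
3│· · · ♗ · · · ·│3
2│♙ ♗ ♙ ♙ · ♙ ♙ ♙│2
1│♖ · · · · ♖ ♔ ·│1
  ─────────────────
  a b c d e f g h

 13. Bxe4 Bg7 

  a b c d e f g h
  ─────────────────
8│♜ · ♝ ♚ · · · ♜│8
7│· ♟ · ♟ ♟ · ♝ ·│7
6│· ♟ · · · · · ♞│6
5│· · · · · · · ·│5
4│· · · · ♗ · · ·│4
3│· · · · · · · ·│3
2│♙ ♗ ♙ ♙ · ♙ ♙ ♙│2
1│♖ · · · · ♖ ♔ ·│1
  ─────────────────
  a b c d e f g h


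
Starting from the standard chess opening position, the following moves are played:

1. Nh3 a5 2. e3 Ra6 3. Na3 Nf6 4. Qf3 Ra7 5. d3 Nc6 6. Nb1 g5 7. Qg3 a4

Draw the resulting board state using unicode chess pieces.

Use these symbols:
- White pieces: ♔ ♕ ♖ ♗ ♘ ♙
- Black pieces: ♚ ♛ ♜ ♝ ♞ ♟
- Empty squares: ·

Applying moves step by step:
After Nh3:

♜ ♞ ♝ ♛ ♚ ♝ ♞ ♜
♟ ♟ ♟ ♟ ♟ ♟ ♟ ♟
· · · · · · · ·
· · · · · · · ·
· · · · · · · ·
· · · · · · · ♘
♙ ♙ ♙ ♙ ♙ ♙ ♙ ♙
♖ ♘ ♗ ♕ ♔ ♗ · ♖


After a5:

♜ ♞ ♝ ♛ ♚ ♝ ♞ ♜
· ♟ ♟ ♟ ♟ ♟ ♟ ♟
· · · · · · · ·
♟ · · · · · · ·
· · · · · · · ·
· · · · · · · ♘
♙ ♙ ♙ ♙ ♙ ♙ ♙ ♙
♖ ♘ ♗ ♕ ♔ ♗ · ♖


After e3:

♜ ♞ ♝ ♛ ♚ ♝ ♞ ♜
· ♟ ♟ ♟ ♟ ♟ ♟ ♟
· · · · · · · ·
♟ · · · · · · ·
· · · · · · · ·
· · · · ♙ · · ♘
♙ ♙ ♙ ♙ · ♙ ♙ ♙
♖ ♘ ♗ ♕ ♔ ♗ · ♖


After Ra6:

· ♞ ♝ ♛ ♚ ♝ ♞ ♜
· ♟ ♟ ♟ ♟ ♟ ♟ ♟
♜ · · · · · · ·
♟ · · · · · · ·
· · · · · · · ·
· · · · ♙ · · ♘
♙ ♙ ♙ ♙ · ♙ ♙ ♙
♖ ♘ ♗ ♕ ♔ ♗ · ♖


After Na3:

· ♞ ♝ ♛ ♚ ♝ ♞ ♜
· ♟ ♟ ♟ ♟ ♟ ♟ ♟
♜ · · · · · · ·
♟ · · · · · · ·
· · · · · · · ·
♘ · · · ♙ · · ♘
♙ ♙ ♙ ♙ · ♙ ♙ ♙
♖ · ♗ ♕ ♔ ♗ · ♖


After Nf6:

· ♞ ♝ ♛ ♚ ♝ · ♜
· ♟ ♟ ♟ ♟ ♟ ♟ ♟
♜ · · · · ♞ · ·
♟ · · · · · · ·
· · · · · · · ·
♘ · · · ♙ · · ♘
♙ ♙ ♙ ♙ · ♙ ♙ ♙
♖ · ♗ ♕ ♔ ♗ · ♖


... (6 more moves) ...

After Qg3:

· · ♝ ♛ ♚ ♝ · ♜
♜ ♟ ♟ ♟ ♟ ♟ · ♟
· · ♞ · · ♞ · ·
♟ · · · · · ♟ ·
· · · · · · · ·
· · · ♙ ♙ · ♕ ♘
♙ ♙ ♙ · · ♙ ♙ ♙
♖ ♘ ♗ · ♔ ♗ · ♖


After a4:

· · ♝ ♛ ♚ ♝ · ♜
♜ ♟ ♟ ♟ ♟ ♟ · ♟
· · ♞ · · ♞ · ·
· · · · · · ♟ ·
♟ · · · · · · ·
· · · ♙ ♙ · ♕ ♘
♙ ♙ ♙ · · ♙ ♙ ♙
♖ ♘ ♗ · ♔ ♗ · ♖



  a b c d e f g h
  ─────────────────
8│· · ♝ ♛ ♚ ♝ · ♜│8
7│♜ ♟ ♟ ♟ ♟ ♟ · ♟│7
6│· · ♞ · · ♞ · ·│6
5│· · · · · · ♟ ·│5
4│♟ · · · · · · ·│4
3│· · · ♙ ♙ · ♕ ♘│3
2│♙ ♙ ♙ · · ♙ ♙ ♙│2
1│♖ ♘ ♗ · ♔ ♗ · ♖│1
  ─────────────────
  a b c d e f g h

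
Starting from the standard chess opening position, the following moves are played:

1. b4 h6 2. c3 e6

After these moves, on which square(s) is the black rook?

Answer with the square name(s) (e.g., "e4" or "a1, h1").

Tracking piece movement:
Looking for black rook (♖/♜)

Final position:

  a b c d e f g h
  ─────────────────
8│♜ ♞ ♝ ♛ ♚ ♝ ♞ ♜│8
7│♟ ♟ ♟ ♟ · ♟ ♟ ·│7
6│· · · · ♟ · · ♟│6
5│· · · · · · · ·│5
4│· ♙ · · · · · ·│4
3│· · ♙ · · · · ·│3
2│♙ · · ♙ ♙ ♙ ♙ ♙│2
1│♖ ♘ ♗ ♕ ♔ ♗ ♘ ♖│1
  ─────────────────
  a b c d e f g h


a8, h8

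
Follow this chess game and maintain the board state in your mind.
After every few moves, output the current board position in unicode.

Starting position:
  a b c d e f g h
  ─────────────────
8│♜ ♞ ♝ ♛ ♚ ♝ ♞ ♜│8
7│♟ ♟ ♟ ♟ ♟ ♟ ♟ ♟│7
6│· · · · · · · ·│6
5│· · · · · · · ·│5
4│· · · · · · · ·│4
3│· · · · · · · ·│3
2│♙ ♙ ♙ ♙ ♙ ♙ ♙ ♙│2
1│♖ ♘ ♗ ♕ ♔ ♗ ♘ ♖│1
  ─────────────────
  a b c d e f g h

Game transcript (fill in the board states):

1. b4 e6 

  a b c d e f g h
  ─────────────────
8│♜ ♞ ♝ ♛ ♚ ♝ ♞ ♜│8
7│♟ ♟ ♟ ♟ · ♟ ♟ ♟│7
6│· · · · ♟ · · ·│6
5│· · · · · · · ·│5
4│· ♙ · · · · · ·│4
3│· · · · · · · ·│3
2│♙ · ♙ ♙ ♙ ♙ ♙ ♙│2
1│♖ ♘ ♗ ♕ ♔ ♗ ♘ ♖│1
  ─────────────────
  a b c d e f g h

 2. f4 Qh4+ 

  a b c d e f g h
  ─────────────────
8│♜ ♞ ♝ · ♚ ♝ ♞ ♜│8
7│♟ ♟ ♟ ♟ · ♟ ♟ ♟│7
6│· · · · ♟ · · ·│6
5│· · · · · · · ·│5
4│· ♙ · · · ♙ · ♛│4
3│· · · · · · · ·│3
2│♙ · ♙ ♙ ♙ · ♙ ♙│2
1│♖ ♘ ♗ ♕ ♔ ♗ ♘ ♖│1
  ─────────────────
  a b c d e f g h

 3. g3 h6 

  a b c d e f g h
  ─────────────────
8│♜ ♞ ♝ · ♚ ♝ ♞ ♜│8
7│♟ ♟ ♟ ♟ · ♟ ♟ ·│7
6│· · · · ♟ · · ♟│6
5│· · · · · · · ·│5
4│· ♙ · · · ♙ · ♛│4
3│· · · · · · ♙ ·│3
2│♙ · ♙ ♙ ♙ · · ♙│2
1│♖ ♘ ♗ ♕ ♔ ♗ ♘ ♖│1
  ─────────────────
  a b c d e f g h

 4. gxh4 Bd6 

  a b c d e f g h
  ─────────────────
8│♜ ♞ ♝ · ♚ · ♞ ♜│8
7│♟ ♟ ♟ ♟ · ♟ ♟ ·│7
6│· · · ♝ ♟ · · ♟│6
5│· · · · · · · ·│5
4│· ♙ · · · ♙ · ♙│4
3│· · · · · · · ·│3
2│♙ · ♙ ♙ ♙ · · ♙│2
1│♖ ♘ ♗ ♕ ♔ ♗ ♘ ♖│1
  ─────────────────
  a b c d e f g h



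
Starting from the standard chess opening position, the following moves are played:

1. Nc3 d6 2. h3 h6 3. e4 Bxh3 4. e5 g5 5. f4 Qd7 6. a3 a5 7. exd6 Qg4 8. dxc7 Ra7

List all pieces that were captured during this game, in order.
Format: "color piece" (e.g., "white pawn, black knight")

Tracking captures:
  Bxh3: captured white pawn
  exd6: captured black pawn
  dxc7: captured black pawn

white pawn, black pawn, black pawn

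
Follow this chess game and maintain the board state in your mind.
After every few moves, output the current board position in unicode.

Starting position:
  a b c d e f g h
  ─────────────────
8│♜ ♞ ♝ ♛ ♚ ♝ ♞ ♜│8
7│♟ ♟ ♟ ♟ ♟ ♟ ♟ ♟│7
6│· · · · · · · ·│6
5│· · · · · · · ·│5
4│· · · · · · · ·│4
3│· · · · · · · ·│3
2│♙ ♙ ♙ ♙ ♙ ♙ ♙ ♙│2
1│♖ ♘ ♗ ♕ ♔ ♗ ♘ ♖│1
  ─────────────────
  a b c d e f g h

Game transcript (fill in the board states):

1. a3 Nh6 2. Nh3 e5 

  a b c d e f g h
  ─────────────────
8│♜ ♞ ♝ ♛ ♚ ♝ · ♜│8
7│♟ ♟ ♟ ♟ · ♟ ♟ ♟│7
6│· · · · · · · ♞│6
5│· · · · ♟ · · ·│5
4│· · · · · · · ·│4
3│♙ · · · · · · ♘│3
2│· ♙ ♙ ♙ ♙ ♙ ♙ ♙│2
1│♖ ♘ ♗ ♕ ♔ ♗ · ♖│1
  ─────────────────
  a b c d e f g h

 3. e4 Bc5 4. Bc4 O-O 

  a b c d e f g h
  ─────────────────
8│♜ ♞ ♝ ♛ · ♜ ♚ ·│8
7│♟ ♟ ♟ ♟ · ♟ ♟ ♟│7
6│· · · · · · · ♞│6
5│· · ♝ · ♟ · · ·│5
4│· · ♗ · ♙ · · ·│4
3│♙ · · · · · · ♘│3
2│· ♙ ♙ ♙ · ♙ ♙ ♙│2
1│♖ ♘ ♗ ♕ ♔ · · ♖│1
  ─────────────────
  a b c d e f g h

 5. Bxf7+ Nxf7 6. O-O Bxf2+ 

  a b c d e f g h
  ─────────────────
8│♜ ♞ ♝ ♛ · ♜ ♚ ·│8
7│♟ ♟ ♟ ♟ · ♞ ♟ ♟│7
6│· · · · · · · ·│6
5│· · · · ♟ · · ·│5
4│· · · · ♙ · · ·│4
3│♙ · · · · · · ♘│3
2│· ♙ ♙ ♙ · ♝ ♙ ♙│2
1│♖ ♘ ♗ ♕ · ♖ ♔ ·│1
  ─────────────────
  a b c d e f g h



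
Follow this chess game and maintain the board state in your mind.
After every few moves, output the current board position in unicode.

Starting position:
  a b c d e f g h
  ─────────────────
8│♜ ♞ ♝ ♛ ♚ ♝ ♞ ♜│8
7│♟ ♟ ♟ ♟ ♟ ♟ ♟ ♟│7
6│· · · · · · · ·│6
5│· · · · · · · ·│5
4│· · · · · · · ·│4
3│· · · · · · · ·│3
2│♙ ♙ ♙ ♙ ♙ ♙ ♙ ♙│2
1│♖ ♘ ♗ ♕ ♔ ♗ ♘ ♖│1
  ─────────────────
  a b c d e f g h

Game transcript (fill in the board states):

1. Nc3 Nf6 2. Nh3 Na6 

  a b c d e f g h
  ─────────────────
8│♜ · ♝ ♛ ♚ ♝ · ♜│8
7│♟ ♟ ♟ ♟ ♟ ♟ ♟ ♟│7
6│♞ · · · · ♞ · ·│6
5│· · · · · · · ·│5
4│· · · · · · · ·│4
3│· · ♘ · · · · ♘│3
2│♙ ♙ ♙ ♙ ♙ ♙ ♙ ♙│2
1│♖ · ♗ ♕ ♔ ♗ · ♖│1
  ─────────────────
  a b c d e f g h

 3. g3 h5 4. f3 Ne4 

  a b c d e f g h
  ─────────────────
8│♜ · ♝ ♛ ♚ ♝ · ♜│8
7│♟ ♟ ♟ ♟ ♟ ♟ ♟ ·│7
6│♞ · · · · · · ·│6
5│· · · · · · · ♟│5
4│· · · · ♞ · · ·│4
3│· · ♘ · · ♙ ♙ ♘│3
2│♙ ♙ ♙ ♙ ♙ · · ♙│2
1│♖ · ♗ ♕ ♔ ♗ · ♖│1
  ─────────────────
  a b c d e f g h

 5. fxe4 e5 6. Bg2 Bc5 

  a b c d e f g h
  ─────────────────
8│♜ · ♝ ♛ ♚ · · ♜│8
7│♟ ♟ ♟ ♟ · ♟ ♟ ·│7
6│♞ · · · · · · ·│6
5│· · ♝ · ♟ · · ♟│5
4│· · · · ♙ · · ·│4
3│· · ♘ · · · ♙ ♘│3
2│♙ ♙ ♙ ♙ ♙ · ♗ ♙│2
1│♖ · ♗ ♕ ♔ · · ♖│1
  ─────────────────
  a b c d e f g h

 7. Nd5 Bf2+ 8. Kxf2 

  a b c d e f g h
  ─────────────────
8│♜ · ♝ ♛ ♚ · · ♜│8
7│♟ ♟ ♟ ♟ · ♟ ♟ ·│7
6│♞ · · · · · · ·│6
5│· · · ♘ ♟ · · ♟│5
4│· · · · ♙ · · ·│4
3│· · · · · · ♙ ♘│3
2│♙ ♙ ♙ ♙ ♙ ♔ ♗ ♙│2
1│♖ · ♗ ♕ · · · ♖│1
  ─────────────────
  a b c d e f g h


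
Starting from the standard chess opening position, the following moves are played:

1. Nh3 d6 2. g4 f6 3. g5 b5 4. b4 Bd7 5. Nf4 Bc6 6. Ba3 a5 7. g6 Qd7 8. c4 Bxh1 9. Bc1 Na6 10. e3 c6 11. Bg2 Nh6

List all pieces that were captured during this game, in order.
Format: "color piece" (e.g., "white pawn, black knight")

Tracking captures:
  Bxh1: captured white rook

white rook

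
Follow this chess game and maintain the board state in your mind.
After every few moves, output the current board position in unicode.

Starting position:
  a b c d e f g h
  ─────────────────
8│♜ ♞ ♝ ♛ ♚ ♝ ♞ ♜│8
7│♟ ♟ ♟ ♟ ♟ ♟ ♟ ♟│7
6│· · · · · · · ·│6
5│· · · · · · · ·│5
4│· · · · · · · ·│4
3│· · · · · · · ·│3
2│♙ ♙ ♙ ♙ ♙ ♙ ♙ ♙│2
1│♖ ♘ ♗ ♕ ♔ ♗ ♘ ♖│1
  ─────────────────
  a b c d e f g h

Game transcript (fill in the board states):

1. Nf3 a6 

  a b c d e f g h
  ─────────────────
8│♜ ♞ ♝ ♛ ♚ ♝ ♞ ♜│8
7│· ♟ ♟ ♟ ♟ ♟ ♟ ♟│7
6│♟ · · · · · · ·│6
5│· · · · · · · ·│5
4│· · · · · · · ·│4
3│· · · · · ♘ · ·│3
2│♙ ♙ ♙ ♙ ♙ ♙ ♙ ♙│2
1│♖ ♘ ♗ ♕ ♔ ♗ · ♖│1
  ─────────────────
  a b c d e f g h

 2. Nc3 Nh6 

  a b c d e f g h
  ─────────────────
8│♜ ♞ ♝ ♛ ♚ ♝ · ♜│8
7│· ♟ ♟ ♟ ♟ ♟ ♟ ♟│7
6│♟ · · · · · · ♞│6
5│· · · · · · · ·│5
4│· · · · · · · ·│4
3│· · ♘ · · ♘ · ·│3
2│♙ ♙ ♙ ♙ ♙ ♙ ♙ ♙│2
1│♖ · ♗ ♕ ♔ ♗ · ♖│1
  ─────────────────
  a b c d e f g h

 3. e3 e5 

  a b c d e f g h
  ─────────────────
8│♜ ♞ ♝ ♛ ♚ ♝ · ♜│8
7│· ♟ ♟ ♟ · ♟ ♟ ♟│7
6│♟ · · · · · · ♞│6
5│· · · · ♟ · · ·│5
4│· · · · · · · ·│4
3│· · ♘ · ♙ ♘ · ·│3
2│♙ ♙ ♙ ♙ · ♙ ♙ ♙│2
1│♖ · ♗ ♕ ♔ ♗ · ♖│1
  ─────────────────
  a b c d e f g h

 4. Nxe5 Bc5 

  a b c d e f g h
  ─────────────────
8│♜ ♞ ♝ ♛ ♚ · · ♜│8
7│· ♟ ♟ ♟ · ♟ ♟ ♟│7
6│♟ · · · · · · ♞│6
5│· · ♝ · ♘ · · ·│5
4│· · · · · · · ·│4
3│· · ♘ · ♙ · · ·│3
2│♙ ♙ ♙ ♙ · ♙ ♙ ♙│2
1│♖ · ♗ ♕ ♔ ♗ · ♖│1
  ─────────────────
  a b c d e f g h

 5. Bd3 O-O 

  a b c d e f g h
  ─────────────────
8│♜ ♞ ♝ ♛ · ♜ ♚ ·│8
7│· ♟ ♟ ♟ · ♟ ♟ ♟│7
6│♟ · · · · · · ♞│6
5│· · ♝ · ♘ · · ·│5
4│· · · · · · · ·│4
3│· · ♘ ♗ ♙ · · ·│3
2│♙ ♙ ♙ ♙ · ♙ ♙ ♙│2
1│♖ · ♗ ♕ ♔ · · ♖│1
  ─────────────────
  a b c d e f g h



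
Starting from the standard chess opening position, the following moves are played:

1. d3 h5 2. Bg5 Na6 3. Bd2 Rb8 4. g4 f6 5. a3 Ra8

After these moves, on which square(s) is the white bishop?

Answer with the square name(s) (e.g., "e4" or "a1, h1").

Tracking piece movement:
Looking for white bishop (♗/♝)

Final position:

  a b c d e f g h
  ─────────────────
8│♜ · ♝ ♛ ♚ ♝ ♞ ♜│8
7│♟ ♟ ♟ ♟ ♟ · ♟ ·│7
6│♞ · · · · ♟ · ·│6
5│· · · · · · · ♟│5
4│· · · · · · ♙ ·│4
3│♙ · · ♙ · · · ·│3
2│· ♙ ♙ ♗ ♙ ♙ · ♙│2
1│♖ ♘ · ♕ ♔ ♗ ♘ ♖│1
  ─────────────────
  a b c d e f g h


d2, f1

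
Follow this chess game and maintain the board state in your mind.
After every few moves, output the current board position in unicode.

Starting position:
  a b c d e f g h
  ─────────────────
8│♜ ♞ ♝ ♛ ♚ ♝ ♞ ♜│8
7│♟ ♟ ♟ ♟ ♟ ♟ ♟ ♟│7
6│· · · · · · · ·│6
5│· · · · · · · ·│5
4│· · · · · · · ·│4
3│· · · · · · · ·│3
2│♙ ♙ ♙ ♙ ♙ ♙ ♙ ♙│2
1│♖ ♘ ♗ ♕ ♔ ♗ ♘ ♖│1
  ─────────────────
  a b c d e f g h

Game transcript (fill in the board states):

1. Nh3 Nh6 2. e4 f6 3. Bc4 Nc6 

  a b c d e f g h
  ─────────────────
8│♜ · ♝ ♛ ♚ ♝ · ♜│8
7│♟ ♟ ♟ ♟ ♟ · ♟ ♟│7
6│· · ♞ · · ♟ · ♞│6
5│· · · · · · · ·│5
4│· · ♗ · ♙ · · ·│4
3│· · · · · · · ♘│3
2│♙ ♙ ♙ ♙ · ♙ ♙ ♙│2
1│♖ ♘ ♗ ♕ ♔ · · ♖│1
  ─────────────────
  a b c d e f g h

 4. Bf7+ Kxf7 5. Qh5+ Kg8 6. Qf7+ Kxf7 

  a b c d e f g h
  ─────────────────
8│♜ · ♝ ♛ · ♝ · ♜│8
7│♟ ♟ ♟ ♟ ♟ ♚ ♟ ♟│7
6│· · ♞ · · ♟ · ♞│6
5│· · · · · · · ·│5
4│· · · · ♙ · · ·│4
3│· · · · · · · ♘│3
2│♙ ♙ ♙ ♙ · ♙ ♙ ♙│2
1│♖ ♘ ♗ · ♔ · · ♖│1
  ─────────────────
  a b c d e f g h

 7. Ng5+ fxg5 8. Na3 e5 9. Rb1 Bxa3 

  a b c d e f g h
  ─────────────────
8│♜ · ♝ ♛ · · · ♜│8
7│♟ ♟ ♟ ♟ · ♚ ♟ ♟│7
6│· · ♞ · · · · ♞│6
5│· · · · ♟ · ♟ ·│5
4│· · · · ♙ · · ·│4
3│♝ · · · · · · ·│3
2│♙ ♙ ♙ ♙ · ♙ ♙ ♙│2
1│· ♖ ♗ · ♔ · · ♖│1
  ─────────────────
  a b c d e f g h

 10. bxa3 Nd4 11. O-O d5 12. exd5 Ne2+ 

  a b c d e f g h
  ─────────────────
8│♜ · ♝ ♛ · · · ♜│8
7│♟ ♟ ♟ · · ♚ ♟ ♟│7
6│· · · · · · · ♞│6
5│· · · ♙ ♟ · ♟ ·│5
4│· · · · · · · ·│4
3│♙ · · · · · · ·│3
2│♙ · ♙ ♙ ♞ ♙ ♙ ♙│2
1│· ♖ ♗ · · ♖ ♔ ·│1
  ─────────────────
  a b c d e f g h

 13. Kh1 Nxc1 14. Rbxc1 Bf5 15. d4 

  a b c d e f g h
  ─────────────────
8│♜ · · ♛ · · · ♜│8
7│♟ ♟ ♟ · · ♚ ♟ ♟│7
6│· · · · · · · ♞│6
5│· · · ♙ ♟ ♝ ♟ ·│5
4│· · · ♙ · · · ·│4
3│♙ · · · · · · ·│3
2│♙ · ♙ · · ♙ ♙ ♙│2
1│· · ♖ · · ♖ · ♔│1
  ─────────────────
  a b c d e f g h


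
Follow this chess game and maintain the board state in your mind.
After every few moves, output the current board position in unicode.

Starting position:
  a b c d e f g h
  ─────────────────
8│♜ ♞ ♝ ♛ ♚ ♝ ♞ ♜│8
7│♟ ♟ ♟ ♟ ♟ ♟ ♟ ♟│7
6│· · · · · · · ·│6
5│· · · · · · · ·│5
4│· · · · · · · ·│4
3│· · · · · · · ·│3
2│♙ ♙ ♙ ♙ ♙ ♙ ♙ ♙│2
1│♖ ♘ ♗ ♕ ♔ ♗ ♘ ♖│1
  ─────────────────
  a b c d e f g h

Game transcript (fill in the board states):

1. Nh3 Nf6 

  a b c d e f g h
  ─────────────────
8│♜ ♞ ♝ ♛ ♚ ♝ · ♜│8
7│♟ ♟ ♟ ♟ ♟ ♟ ♟ ♟│7
6│· · · · · ♞ · ·│6
5│· · · · · · · ·│5
4│· · · · · · · ·│4
3│· · · · · · · ♘│3
2│♙ ♙ ♙ ♙ ♙ ♙ ♙ ♙│2
1│♖ ♘ ♗ ♕ ♔ ♗ · ♖│1
  ─────────────────
  a b c d e f g h

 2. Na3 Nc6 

  a b c d e f g h
  ─────────────────
8│♜ · ♝ ♛ ♚ ♝ · ♜│8
7│♟ ♟ ♟ ♟ ♟ ♟ ♟ ♟│7
6│· · ♞ · · ♞ · ·│6
5│· · · · · · · ·│5
4│· · · · · · · ·│4
3│♘ · · · · · · ♘│3
2│♙ ♙ ♙ ♙ ♙ ♙ ♙ ♙│2
1│♖ · ♗ ♕ ♔ ♗ · ♖│1
  ─────────────────
  a b c d e f g h

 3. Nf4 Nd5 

  a b c d e f g h
  ─────────────────
8│♜ · ♝ ♛ ♚ ♝ · ♜│8
7│♟ ♟ ♟ ♟ ♟ ♟ ♟ ♟│7
6│· · ♞ · · · · ·│6
5│· · · ♞ · · · ·│5
4│· · · · · ♘ · ·│4
3│♘ · · · · · · ·│3
2│♙ ♙ ♙ ♙ ♙ ♙ ♙ ♙│2
1│♖ · ♗ ♕ ♔ ♗ · ♖│1
  ─────────────────
  a b c d e f g h

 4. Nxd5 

  a b c d e f g h
  ─────────────────
8│♜ · ♝ ♛ ♚ ♝ · ♜│8
7│♟ ♟ ♟ ♟ ♟ ♟ ♟ ♟│7
6│· · ♞ · · · · ·│6
5│· · · ♘ · · · ·│5
4│· · · · · · · ·│4
3│♘ · · · · · · ·│3
2│♙ ♙ ♙ ♙ ♙ ♙ ♙ ♙│2
1│♖ · ♗ ♕ ♔ ♗ · ♖│1
  ─────────────────
  a b c d e f g h


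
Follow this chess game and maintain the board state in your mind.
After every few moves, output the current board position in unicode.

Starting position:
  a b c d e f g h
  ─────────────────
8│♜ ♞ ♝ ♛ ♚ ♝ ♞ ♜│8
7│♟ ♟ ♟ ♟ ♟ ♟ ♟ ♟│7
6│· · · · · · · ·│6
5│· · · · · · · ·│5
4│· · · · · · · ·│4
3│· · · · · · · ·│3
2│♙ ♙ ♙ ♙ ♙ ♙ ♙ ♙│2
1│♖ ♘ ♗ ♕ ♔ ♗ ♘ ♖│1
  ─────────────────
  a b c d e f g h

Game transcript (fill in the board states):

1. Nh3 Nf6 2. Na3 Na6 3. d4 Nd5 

  a b c d e f g h
  ─────────────────
8│♜ · ♝ ♛ ♚ ♝ · ♜│8
7│♟ ♟ ♟ ♟ ♟ ♟ ♟ ♟│7
6│♞ · · · · · · ·│6
5│· · · ♞ · · · ·│5
4│· · · ♙ · · · ·│4
3│♘ · · · · · · ♘│3
2│♙ ♙ ♙ · ♙ ♙ ♙ ♙│2
1│♖ · ♗ ♕ ♔ ♗ · ♖│1
  ─────────────────
  a b c d e f g h

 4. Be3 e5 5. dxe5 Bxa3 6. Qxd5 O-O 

  a b c d e f g h
  ─────────────────
8│♜ · ♝ ♛ · ♜ ♚ ·│8
7│♟ ♟ ♟ ♟ · ♟ ♟ ♟│7
6│♞ · · · · · · ·│6
5│· · · ♕ ♙ · · ·│5
4│· · · · · · · ·│4
3│♝ · · · ♗ · · ♘│3
2│♙ ♙ ♙ · ♙ ♙ ♙ ♙│2
1│♖ · · · ♔ ♗ · ♖│1
  ─────────────────
  a b c d e f g h

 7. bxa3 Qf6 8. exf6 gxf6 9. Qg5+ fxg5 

  a b c d e f g h
  ─────────────────
8│♜ · ♝ · · ♜ ♚ ·│8
7│♟ ♟ ♟ ♟ · ♟ · ♟│7
6│♞ · · · · · · ·│6
5│· · · · · · ♟ ·│5
4│· · · · · · · ·│4
3│♙ · · · ♗ · · ♘│3
2│♙ · ♙ · ♙ ♙ ♙ ♙│2
1│♖ · · · ♔ ♗ · ♖│1
  ─────────────────
  a b c d e f g h

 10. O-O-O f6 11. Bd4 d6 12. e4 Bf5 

  a b c d e f g h
  ─────────────────
8│♜ · · · · ♜ ♚ ·│8
7│♟ ♟ ♟ · · · · ♟│7
6│♞ · · ♟ · ♟ · ·│6
5│· · · · · ♝ ♟ ·│5
4│· · · ♗ ♙ · · ·│4
3│♙ · · · · · · ♘│3
2│♙ · ♙ · · ♙ ♙ ♙│2
1│· · ♔ ♖ · ♗ · ♖│1
  ─────────────────
  a b c d e f g h

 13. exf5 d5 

  a b c d e f g h
  ─────────────────
8│♜ · · · · ♜ ♚ ·│8
7│♟ ♟ ♟ · · · · ♟│7
6│♞ · · · · ♟ · ·│6
5│· · · ♟ · ♙ ♟ ·│5
4│· · · ♗ · · · ·│4
3│♙ · · · · · · ♘│3
2│♙ · ♙ · · ♙ ♙ ♙│2
1│· · ♔ ♖ · ♗ · ♖│1
  ─────────────────
  a b c d e f g h


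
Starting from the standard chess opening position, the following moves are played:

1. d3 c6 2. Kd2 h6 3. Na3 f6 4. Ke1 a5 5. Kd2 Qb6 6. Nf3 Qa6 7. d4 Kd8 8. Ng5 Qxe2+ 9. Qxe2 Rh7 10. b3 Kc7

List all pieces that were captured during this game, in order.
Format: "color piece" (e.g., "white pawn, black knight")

Tracking captures:
  Qxe2+: captured white pawn
  Qxe2: captured black queen

white pawn, black queen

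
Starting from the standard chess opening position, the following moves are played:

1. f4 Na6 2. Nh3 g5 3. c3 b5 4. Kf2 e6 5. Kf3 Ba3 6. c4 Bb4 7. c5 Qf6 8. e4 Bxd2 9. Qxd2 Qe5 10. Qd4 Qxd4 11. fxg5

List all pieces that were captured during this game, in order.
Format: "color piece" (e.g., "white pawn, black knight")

Tracking captures:
  Bxd2: captured white pawn
  Qxd2: captured black bishop
  Qxd4: captured white queen
  fxg5: captured black pawn

white pawn, black bishop, white queen, black pawn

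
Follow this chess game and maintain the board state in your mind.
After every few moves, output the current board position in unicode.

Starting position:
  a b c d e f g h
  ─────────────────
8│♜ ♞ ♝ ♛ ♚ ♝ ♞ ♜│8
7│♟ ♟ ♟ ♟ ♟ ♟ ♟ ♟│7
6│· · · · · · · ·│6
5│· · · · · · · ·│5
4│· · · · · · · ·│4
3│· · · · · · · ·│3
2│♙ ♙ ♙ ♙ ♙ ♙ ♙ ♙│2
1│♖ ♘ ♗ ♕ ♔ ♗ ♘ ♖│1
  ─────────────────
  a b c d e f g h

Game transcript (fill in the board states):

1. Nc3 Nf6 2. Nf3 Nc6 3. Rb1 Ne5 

  a b c d e f g h
  ─────────────────
8│♜ · ♝ ♛ ♚ ♝ · ♜│8
7│♟ ♟ ♟ ♟ ♟ ♟ ♟ ♟│7
6│· · · · · ♞ · ·│6
5│· · · · ♞ · · ·│5
4│· · · · · · · ·│4
3│· · ♘ · · ♘ · ·│3
2│♙ ♙ ♙ ♙ ♙ ♙ ♙ ♙│2
1│· ♖ ♗ ♕ ♔ ♗ · ♖│1
  ─────────────────
  a b c d e f g h

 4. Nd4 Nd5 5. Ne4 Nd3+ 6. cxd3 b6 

  a b c d e f g h
  ─────────────────
8│♜ · ♝ ♛ ♚ ♝ · ♜│8
7│♟ · ♟ ♟ ♟ ♟ ♟ ♟│7
6│· ♟ · · · · · ·│6
5│· · · ♞ · · · ·│5
4│· · · ♘ ♘ · · ·│4
3│· · · ♙ · · · ·│3
2│♙ ♙ · ♙ ♙ ♙ ♙ ♙│2
1│· ♖ ♗ ♕ ♔ ♗ · ♖│1
  ─────────────────
  a b c d e f g h

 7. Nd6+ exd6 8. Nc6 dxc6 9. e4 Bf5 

  a b c d e f g h
  ─────────────────
8│♜ · · ♛ ♚ ♝ · ♜│8
7│♟ · ♟ · · ♟ ♟ ♟│7
6│· ♟ ♟ ♟ · · · ·│6
5│· · · ♞ · ♝ · ·│5
4│· · · · ♙ · · ·│4
3│· · · ♙ · · · ·│3
2│♙ ♙ · ♙ · ♙ ♙ ♙│2
1│· ♖ ♗ ♕ ♔ ♗ · ♖│1
  ─────────────────
  a b c d e f g h

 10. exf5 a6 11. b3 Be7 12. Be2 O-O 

  a b c d e f g h
  ─────────────────
8│♜ · · ♛ · ♜ ♚ ·│8
7│· · ♟ · ♝ ♟ ♟ ♟│7
6│♟ ♟ ♟ ♟ · · · ·│6
5│· · · ♞ · ♙ · ·│5
4│· · · · · · · ·│4
3│· ♙ · ♙ · · · ·│3
2│♙ · · ♙ ♗ ♙ ♙ ♙│2
1│· ♖ ♗ ♕ ♔ · · ♖│1
  ─────────────────
  a b c d e f g h

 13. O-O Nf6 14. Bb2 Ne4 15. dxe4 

  a b c d e f g h
  ─────────────────
8│♜ · · ♛ · ♜ ♚ ·│8
7│· · ♟ · ♝ ♟ ♟ ♟│7
6│♟ ♟ ♟ ♟ · · · ·│6
5│· · · · · ♙ · ·│5
4│· · · · ♙ · · ·│4
3│· ♙ · · · · · ·│3
2│♙ ♗ · ♙ ♗ ♙ ♙ ♙│2
1│· ♖ · ♕ · ♖ ♔ ·│1
  ─────────────────
  a b c d e f g h


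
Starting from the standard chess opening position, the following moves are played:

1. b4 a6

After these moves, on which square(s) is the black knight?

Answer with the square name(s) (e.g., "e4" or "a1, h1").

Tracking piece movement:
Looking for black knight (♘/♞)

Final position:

  a b c d e f g h
  ─────────────────
8│♜ ♞ ♝ ♛ ♚ ♝ ♞ ♜│8
7│· ♟ ♟ ♟ ♟ ♟ ♟ ♟│7
6│♟ · · · · · · ·│6
5│· · · · · · · ·│5
4│· ♙ · · · · · ·│4
3│· · · · · · · ·│3
2│♙ · ♙ ♙ ♙ ♙ ♙ ♙│2
1│♖ ♘ ♗ ♕ ♔ ♗ ♘ ♖│1
  ─────────────────
  a b c d e f g h


b8, g8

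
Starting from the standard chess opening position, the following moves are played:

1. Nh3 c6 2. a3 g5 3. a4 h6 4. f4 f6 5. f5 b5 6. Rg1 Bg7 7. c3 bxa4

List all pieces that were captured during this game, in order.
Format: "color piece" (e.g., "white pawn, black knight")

Tracking captures:
  bxa4: captured white pawn

white pawn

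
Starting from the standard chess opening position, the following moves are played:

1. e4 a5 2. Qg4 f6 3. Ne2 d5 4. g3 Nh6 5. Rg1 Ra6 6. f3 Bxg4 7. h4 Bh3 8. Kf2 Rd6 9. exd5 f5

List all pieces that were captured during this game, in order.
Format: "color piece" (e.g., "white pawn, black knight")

Tracking captures:
  Bxg4: captured white queen
  exd5: captured black pawn

white queen, black pawn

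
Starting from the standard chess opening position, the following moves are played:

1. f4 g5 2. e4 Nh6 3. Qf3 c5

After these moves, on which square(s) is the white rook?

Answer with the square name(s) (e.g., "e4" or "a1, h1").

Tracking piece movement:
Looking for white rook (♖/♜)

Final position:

  a b c d e f g h
  ─────────────────
8│♜ ♞ ♝ ♛ ♚ ♝ · ♜│8
7│♟ ♟ · ♟ ♟ ♟ · ♟│7
6│· · · · · · · ♞│6
5│· · ♟ · · · ♟ ·│5
4│· · · · ♙ ♙ · ·│4
3│· · · · · ♕ · ·│3
2│♙ ♙ ♙ ♙ · · ♙ ♙│2
1│♖ ♘ ♗ · ♔ ♗ ♘ ♖│1
  ─────────────────
  a b c d e f g h


a1, h1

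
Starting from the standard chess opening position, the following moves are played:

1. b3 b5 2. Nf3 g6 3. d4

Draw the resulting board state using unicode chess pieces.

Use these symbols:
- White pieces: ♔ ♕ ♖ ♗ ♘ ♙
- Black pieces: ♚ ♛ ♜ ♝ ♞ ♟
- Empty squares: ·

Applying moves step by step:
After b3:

♜ ♞ ♝ ♛ ♚ ♝ ♞ ♜
♟ ♟ ♟ ♟ ♟ ♟ ♟ ♟
· · · · · · · ·
· · · · · · · ·
· · · · · · · ·
· ♙ · · · · · ·
♙ · ♙ ♙ ♙ ♙ ♙ ♙
♖ ♘ ♗ ♕ ♔ ♗ ♘ ♖


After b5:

♜ ♞ ♝ ♛ ♚ ♝ ♞ ♜
♟ · ♟ ♟ ♟ ♟ ♟ ♟
· · · · · · · ·
· ♟ · · · · · ·
· · · · · · · ·
· ♙ · · · · · ·
♙ · ♙ ♙ ♙ ♙ ♙ ♙
♖ ♘ ♗ ♕ ♔ ♗ ♘ ♖


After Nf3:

♜ ♞ ♝ ♛ ♚ ♝ ♞ ♜
♟ · ♟ ♟ ♟ ♟ ♟ ♟
· · · · · · · ·
· ♟ · · · · · ·
· · · · · · · ·
· ♙ · · · ♘ · ·
♙ · ♙ ♙ ♙ ♙ ♙ ♙
♖ ♘ ♗ ♕ ♔ ♗ · ♖


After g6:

♜ ♞ ♝ ♛ ♚ ♝ ♞ ♜
♟ · ♟ ♟ ♟ ♟ · ♟
· · · · · · ♟ ·
· ♟ · · · · · ·
· · · · · · · ·
· ♙ · · · ♘ · ·
♙ · ♙ ♙ ♙ ♙ ♙ ♙
♖ ♘ ♗ ♕ ♔ ♗ · ♖


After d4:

♜ ♞ ♝ ♛ ♚ ♝ ♞ ♜
♟ · ♟ ♟ ♟ ♟ · ♟
· · · · · · ♟ ·
· ♟ · · · · · ·
· · · ♙ · · · ·
· ♙ · · · ♘ · ·
♙ · ♙ · ♙ ♙ ♙ ♙
♖ ♘ ♗ ♕ ♔ ♗ · ♖



  a b c d e f g h
  ─────────────────
8│♜ ♞ ♝ ♛ ♚ ♝ ♞ ♜│8
7│♟ · ♟ ♟ ♟ ♟ · ♟│7
6│· · · · · · ♟ ·│6
5│· ♟ · · · · · ·│5
4│· · · ♙ · · · ·│4
3│· ♙ · · · ♘ · ·│3
2│♙ · ♙ · ♙ ♙ ♙ ♙│2
1│♖ ♘ ♗ ♕ ♔ ♗ · ♖│1
  ─────────────────
  a b c d e f g h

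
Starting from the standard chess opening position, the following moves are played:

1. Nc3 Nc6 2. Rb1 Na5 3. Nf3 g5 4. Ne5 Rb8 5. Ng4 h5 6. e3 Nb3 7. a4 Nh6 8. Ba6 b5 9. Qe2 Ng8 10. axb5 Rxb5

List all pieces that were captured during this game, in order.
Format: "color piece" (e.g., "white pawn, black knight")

Tracking captures:
  axb5: captured black pawn
  Rxb5: captured white pawn

black pawn, white pawn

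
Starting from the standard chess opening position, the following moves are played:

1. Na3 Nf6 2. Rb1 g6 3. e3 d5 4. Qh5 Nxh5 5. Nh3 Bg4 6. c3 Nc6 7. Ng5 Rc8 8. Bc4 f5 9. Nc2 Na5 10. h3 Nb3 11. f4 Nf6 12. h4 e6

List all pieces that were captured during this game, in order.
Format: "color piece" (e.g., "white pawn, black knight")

Tracking captures:
  Nxh5: captured white queen

white queen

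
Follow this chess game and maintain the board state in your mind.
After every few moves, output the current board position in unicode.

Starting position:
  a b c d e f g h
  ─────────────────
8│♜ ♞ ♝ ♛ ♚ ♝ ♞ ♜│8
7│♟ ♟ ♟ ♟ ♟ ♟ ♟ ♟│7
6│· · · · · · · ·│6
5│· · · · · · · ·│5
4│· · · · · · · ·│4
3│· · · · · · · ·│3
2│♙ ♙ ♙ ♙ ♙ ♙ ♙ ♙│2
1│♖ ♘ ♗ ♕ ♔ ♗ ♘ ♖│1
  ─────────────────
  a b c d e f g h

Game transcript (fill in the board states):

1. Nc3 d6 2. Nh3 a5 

  a b c d e f g h
  ─────────────────
8│♜ ♞ ♝ ♛ ♚ ♝ ♞ ♜│8
7│· ♟ ♟ · ♟ ♟ ♟ ♟│7
6│· · · ♟ · · · ·│6
5│♟ · · · · · · ·│5
4│· · · · · · · ·│4
3│· · ♘ · · · · ♘│3
2│♙ ♙ ♙ ♙ ♙ ♙ ♙ ♙│2
1│♖ · ♗ ♕ ♔ ♗ · ♖│1
  ─────────────────
  a b c d e f g h

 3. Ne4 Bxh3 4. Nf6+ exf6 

  a b c d e f g h
  ─────────────────
8│♜ ♞ · ♛ ♚ ♝ ♞ ♜│8
7│· ♟ ♟ · · ♟ ♟ ♟│7
6│· · · ♟ · ♟ · ·│6
5│♟ · · · · · · ·│5
4│· · · · · · · ·│4
3│· · · · · · · ♝│3
2│♙ ♙ ♙ ♙ ♙ ♙ ♙ ♙│2
1│♖ · ♗ ♕ ♔ ♗ · ♖│1
  ─────────────────
  a b c d e f g h

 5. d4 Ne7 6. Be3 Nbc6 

  a b c d e f g h
  ─────────────────
8│♜ · · ♛ ♚ ♝ · ♜│8
7│· ♟ ♟ · ♞ ♟ ♟ ♟│7
6│· · ♞ ♟ · ♟ · ·│6
5│♟ · · · · · · ·│5
4│· · · ♙ · · · ·│4
3│· · · · ♗ · · ♝│3
2│♙ ♙ ♙ · ♙ ♙ ♙ ♙│2
1│♖ · · ♕ ♔ ♗ · ♖│1
  ─────────────────
  a b c d e f g h

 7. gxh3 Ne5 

  a b c d e f g h
  ─────────────────
8│♜ · · ♛ ♚ ♝ · ♜│8
7│· ♟ ♟ · ♞ ♟ ♟ ♟│7
6│· · · ♟ · ♟ · ·│6
5│♟ · · · ♞ · · ·│5
4│· · · ♙ · · · ·│4
3│· · · · ♗ · · ♙│3
2│♙ ♙ ♙ · ♙ ♙ · ♙│2
1│♖ · · ♕ ♔ ♗ · ♖│1
  ─────────────────
  a b c d e f g h
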